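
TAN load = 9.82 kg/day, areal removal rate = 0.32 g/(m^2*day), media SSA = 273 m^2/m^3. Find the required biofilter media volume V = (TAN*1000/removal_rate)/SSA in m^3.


A = 9.82*1000 / 0.32 = 30687.5 m^2
V = 30687.5 / 273 = 112.408

112.408 m^3


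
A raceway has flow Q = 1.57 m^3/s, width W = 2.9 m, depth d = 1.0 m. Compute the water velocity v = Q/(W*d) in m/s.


Cross-sectional area = W * d = 2.9 * 1.0 = 2.9 m^2
Velocity = Q / A = 1.57 / 2.9 = 0.541379 m/s

0.541379 m/s


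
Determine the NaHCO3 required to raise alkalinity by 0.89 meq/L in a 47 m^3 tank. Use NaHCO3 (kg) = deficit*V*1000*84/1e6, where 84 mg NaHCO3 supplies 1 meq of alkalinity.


Tank volume in L = 47 m^3 * 1000 = 47000 L
Total meq required = 0.89 meq/L * 47000 L = 41830 meq
NaHCO3 mass = 41830 meq * 84 mg/meq / 1e6 = 3.51372 kg

3.51372 kg


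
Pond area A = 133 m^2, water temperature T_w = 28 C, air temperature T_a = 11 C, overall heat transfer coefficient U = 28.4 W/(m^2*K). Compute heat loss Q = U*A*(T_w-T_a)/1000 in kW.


Temperature difference dT = 28 - 11 = 17 K
Heat loss (W) = U * A * dT = 28.4 * 133 * 17 = 64212.4 W
Convert to kW: 64212.4 / 1000 = 64.2124 kW

64.2124 kW


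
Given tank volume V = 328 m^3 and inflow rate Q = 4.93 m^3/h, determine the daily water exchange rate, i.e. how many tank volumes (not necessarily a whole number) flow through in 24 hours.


Daily flow volume = 4.93 m^3/h * 24 h = 118.32 m^3/day
Exchanges = daily flow / tank volume = 118.32 / 328 = 0.360732 exchanges/day

0.360732 exchanges/day


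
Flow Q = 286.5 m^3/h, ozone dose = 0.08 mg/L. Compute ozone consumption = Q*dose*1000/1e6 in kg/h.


O3 demand (mg/h) = Q * dose * 1000 = 286.5 * 0.08 * 1000 = 22920 mg/h
Convert mg to kg: 22920 / 1e6 = 0.02292 kg/h

0.02292 kg/h


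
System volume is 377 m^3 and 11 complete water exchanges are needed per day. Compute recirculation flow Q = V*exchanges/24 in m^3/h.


Daily recirculation volume = 377 m^3 * 11 = 4147 m^3/day
Flow rate Q = daily volume / 24 h = 4147 / 24 = 172.792 m^3/h

172.792 m^3/h


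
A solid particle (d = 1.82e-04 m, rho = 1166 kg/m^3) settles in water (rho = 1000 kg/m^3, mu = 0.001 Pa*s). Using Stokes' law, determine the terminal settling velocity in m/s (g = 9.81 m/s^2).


Density difference: rho_p - rho_f = 1166 - 1000 = 166 kg/m^3
d^2 = (1.82e-04)^2 = 3.3124e-08 m^2
Numerator = (rho_p - rho_f) * g * d^2 = 166 * 9.81 * 3.3124e-08 = 5.3941109e-05
Denominator = 18 * mu = 18 * 0.001 = 0.018
v_s = 5.3941109e-05 / 0.018 = 0.00299673 m/s
Check: Re = rho_f * v_s * d / mu = 1000 * 0.00299673 * 1.82e-04 / 0.001 = 0.545 < 1, so Stokes' law applies.

0.00299673 m/s


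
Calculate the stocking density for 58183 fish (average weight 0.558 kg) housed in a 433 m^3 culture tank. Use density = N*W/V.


Total biomass = 58183 fish * 0.558 kg = 32466.114 kg
Density = total biomass / volume = 32466.114 / 433 = 74.9795 kg/m^3

74.9795 kg/m^3


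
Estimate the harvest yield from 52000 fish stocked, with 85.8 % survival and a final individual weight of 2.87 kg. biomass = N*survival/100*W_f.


Survivors = 52000 * 85.8/100 = 44616 fish
Harvest biomass = survivors * W_f = 44616 * 2.87 = 128047.92 kg

128047.92 kg


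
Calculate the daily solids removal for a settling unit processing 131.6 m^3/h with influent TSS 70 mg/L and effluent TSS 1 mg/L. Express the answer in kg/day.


Concentration drop: TSS_in - TSS_out = 70 - 1 = 69 mg/L
Hourly solids removed = Q * dTSS = 131.6 m^3/h * 69 mg/L = 9080.4 g/h  (m^3/h * mg/L = g/h)
Daily solids removed = 9080.4 * 24 = 217929.6 g/day
Convert g to kg: 217929.6 / 1000 = 217.9296 kg/day

217.9296 kg/day


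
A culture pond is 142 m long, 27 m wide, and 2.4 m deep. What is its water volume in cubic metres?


Base area = L * W = 142 * 27 = 3834 m^2
Volume = area * depth = 3834 * 2.4 = 9201.6 m^3

9201.6 m^3


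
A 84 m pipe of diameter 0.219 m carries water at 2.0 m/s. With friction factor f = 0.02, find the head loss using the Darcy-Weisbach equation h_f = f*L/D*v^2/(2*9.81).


v^2 = 2.0^2 = 4 m^2/s^2
L/D = 84/0.219 = 383.56164
h_f = f*(L/D)*v^2/(2g) = 0.02 * 383.56164 * 4 / 19.62 = 1.56396 m

1.56396 m


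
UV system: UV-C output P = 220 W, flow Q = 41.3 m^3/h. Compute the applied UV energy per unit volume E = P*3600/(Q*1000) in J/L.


Energy delivered per hour = 220 W * 3600 s = 792000 J/h
Volume treated per hour = 41.3 m^3/h * 1000 = 41300 L/h
dose = 792000 / 41300 = 19.1768 J/L

19.1768 J/L


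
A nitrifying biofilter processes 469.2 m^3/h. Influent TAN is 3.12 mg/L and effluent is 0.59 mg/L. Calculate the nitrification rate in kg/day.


Concentration drop: TAN_in - TAN_out = 3.12 - 0.59 = 2.53 mg/L
Hourly TAN removed = Q * dTAN = 469.2 m^3/h * 2.53 mg/L = 1187.076 g/h  (m^3/h * mg/L = g/h)
Daily TAN removed = 1187.076 * 24 = 28489.824 g/day
Convert to kg/day: 28489.824 / 1000 = 28.489824 kg/day

28.489824 kg/day


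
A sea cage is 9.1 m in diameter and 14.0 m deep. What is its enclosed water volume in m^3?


r = d/2 = 9.1/2 = 4.55 m
Base area = pi*r^2 = pi*4.55^2 = 65.038822 m^2
Volume = 65.038822 * 14.0 = 910.544 m^3

910.544 m^3


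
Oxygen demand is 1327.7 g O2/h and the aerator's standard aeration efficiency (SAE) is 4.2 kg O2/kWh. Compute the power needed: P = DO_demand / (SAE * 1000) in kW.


SAE in g O2/kWh = 4.2 * 1000 = 4200 g/kWh
P = DO_demand / SAE_g = 1327.7 / 4200 = 0.316119 kW

0.316119 kW


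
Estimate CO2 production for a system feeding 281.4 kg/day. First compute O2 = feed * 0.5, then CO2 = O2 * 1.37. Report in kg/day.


O2 = 281.4 * 0.5 = 140.7
CO2 = 140.7 * 1.37 = 192.759

192.759 kg/day


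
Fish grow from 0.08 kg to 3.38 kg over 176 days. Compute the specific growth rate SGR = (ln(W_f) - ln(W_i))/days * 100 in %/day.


ln(W_f) = ln(3.38) = 1.2178757
ln(W_i) = ln(0.08) = -2.5257286
ln(W_f) - ln(W_i) = 1.2178757 - -2.5257286 = 3.7436043
SGR = 3.7436043 / 176 * 100 = 2.12705 %/day

2.12705 %/day


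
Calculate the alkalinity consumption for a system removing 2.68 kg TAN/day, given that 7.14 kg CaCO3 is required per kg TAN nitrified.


Alkalinity factor: 7.14 kg CaCO3 consumed per kg TAN nitrified
alk = 2.68 kg TAN * 7.14 = 19.1352 kg CaCO3/day

19.1352 kg CaCO3/day


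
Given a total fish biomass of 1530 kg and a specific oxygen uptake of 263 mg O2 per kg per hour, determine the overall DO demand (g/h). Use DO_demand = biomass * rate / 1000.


Total O2 consumption (mg/h) = 1530 kg * 263 mg/(kg*h) = 402390 mg/h
Convert to g/h: 402390 / 1000 = 402.39 g/h

402.39 g/h


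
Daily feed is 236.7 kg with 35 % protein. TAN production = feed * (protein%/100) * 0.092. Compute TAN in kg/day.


Protein in feed = 236.7 * 35/100 = 82.845 kg/day
TAN = protein * 0.092 = 82.845 * 0.092 = 7.62174 kg/day

7.62174 kg/day


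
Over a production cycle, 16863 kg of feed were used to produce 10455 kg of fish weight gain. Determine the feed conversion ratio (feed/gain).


FCR = feed consumed / weight gained
FCR = 16863 kg / 10455 kg = 1.61291

1.61291


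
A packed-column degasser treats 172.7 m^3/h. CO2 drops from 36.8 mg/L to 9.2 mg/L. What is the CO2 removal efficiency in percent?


CO2_out / CO2_in = 9.2 / 36.8 = 0.25
Fraction remaining = 0.25
efficiency = (1 - 0.25) * 100 = 75 %

75 %


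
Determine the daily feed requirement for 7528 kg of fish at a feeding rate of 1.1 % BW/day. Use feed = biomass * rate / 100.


Feeding rate fraction = 1.1% / 100 = 0.011
Daily feed = 7528 kg * 0.011 = 82.808 kg/day

82.808 kg/day


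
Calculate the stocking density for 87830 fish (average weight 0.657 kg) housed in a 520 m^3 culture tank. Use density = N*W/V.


Total biomass = 87830 fish * 0.657 kg = 57704.31 kg
Density = total biomass / volume = 57704.31 / 520 = 110.97 kg/m^3

110.97 kg/m^3


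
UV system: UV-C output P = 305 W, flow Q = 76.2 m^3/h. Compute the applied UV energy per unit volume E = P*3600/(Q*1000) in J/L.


Energy delivered per hour = 305 W * 3600 s = 1098000 J/h
Volume treated per hour = 76.2 m^3/h * 1000 = 76200 L/h
dose = 1098000 / 76200 = 14.4094 J/L

14.4094 J/L


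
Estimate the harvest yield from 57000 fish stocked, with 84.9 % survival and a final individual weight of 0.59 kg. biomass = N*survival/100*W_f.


Survivors = 57000 * 84.9/100 = 48393 fish
Harvest biomass = survivors * W_f = 48393 * 0.59 = 28551.87 kg

28551.87 kg


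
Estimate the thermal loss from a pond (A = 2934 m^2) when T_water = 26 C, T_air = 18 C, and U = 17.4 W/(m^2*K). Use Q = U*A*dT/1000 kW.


Temperature difference dT = 26 - 18 = 8 K
Heat loss (W) = U * A * dT = 17.4 * 2934 * 8 = 408412.8 W
Convert to kW: 408412.8 / 1000 = 408.4128 kW

408.4128 kW


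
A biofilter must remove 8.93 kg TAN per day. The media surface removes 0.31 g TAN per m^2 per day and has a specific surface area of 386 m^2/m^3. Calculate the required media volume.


A = 8.93*1000 / 0.31 = 28806.452 m^2
V = 28806.452 / 386 = 74.6281

74.6281 m^3


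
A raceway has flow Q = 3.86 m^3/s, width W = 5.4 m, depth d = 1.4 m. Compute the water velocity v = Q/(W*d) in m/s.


Cross-sectional area = W * d = 5.4 * 1.4 = 7.56 m^2
Velocity = Q / A = 3.86 / 7.56 = 0.510582 m/s

0.510582 m/s


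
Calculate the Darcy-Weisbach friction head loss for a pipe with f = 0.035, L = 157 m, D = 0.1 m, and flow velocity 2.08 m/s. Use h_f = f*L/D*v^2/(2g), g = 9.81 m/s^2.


v^2 = 2.08^2 = 4.3264 m^2/s^2
L/D = 157/0.1 = 1570
h_f = f*(L/D)*v^2/(2g) = 0.035 * 1570 * 4.3264 / 19.62 = 12.117 m

12.117 m


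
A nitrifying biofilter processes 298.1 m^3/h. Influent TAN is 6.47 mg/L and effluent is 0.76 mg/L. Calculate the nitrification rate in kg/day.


Concentration drop: TAN_in - TAN_out = 6.47 - 0.76 = 5.71 mg/L
Hourly TAN removed = Q * dTAN = 298.1 m^3/h * 5.71 mg/L = 1702.151 g/h  (m^3/h * mg/L = g/h)
Daily TAN removed = 1702.151 * 24 = 40851.624 g/day
Convert to kg/day: 40851.624 / 1000 = 40.851624 kg/day

40.851624 kg/day


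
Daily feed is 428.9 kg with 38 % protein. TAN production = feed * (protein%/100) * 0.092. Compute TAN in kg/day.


Protein in feed = 428.9 * 38/100 = 162.982 kg/day
TAN = protein * 0.092 = 162.982 * 0.092 = 14.994344 kg/day

14.994344 kg/day


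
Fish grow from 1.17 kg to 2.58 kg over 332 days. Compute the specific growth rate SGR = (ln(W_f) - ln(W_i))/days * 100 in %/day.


ln(W_f) = ln(2.58) = 0.9477894
ln(W_i) = ln(1.17) = 0.15700375
ln(W_f) - ln(W_i) = 0.9477894 - 0.15700375 = 0.79078565
SGR = 0.79078565 / 332 * 100 = 0.238188 %/day

0.238188 %/day


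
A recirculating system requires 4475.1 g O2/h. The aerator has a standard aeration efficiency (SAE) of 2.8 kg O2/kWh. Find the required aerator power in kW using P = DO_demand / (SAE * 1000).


SAE in g O2/kWh = 2.8 * 1000 = 2800 g/kWh
P = DO_demand / SAE_g = 4475.1 / 2800 = 1.59825 kW

1.59825 kW


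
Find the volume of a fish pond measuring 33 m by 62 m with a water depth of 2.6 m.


Base area = L * W = 33 * 62 = 2046 m^2
Volume = area * depth = 2046 * 2.6 = 5319.6 m^3

5319.6 m^3


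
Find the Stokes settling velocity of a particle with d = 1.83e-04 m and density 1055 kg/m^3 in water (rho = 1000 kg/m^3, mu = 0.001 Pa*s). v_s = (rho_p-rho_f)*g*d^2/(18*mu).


Density difference: rho_p - rho_f = 1055 - 1000 = 55 kg/m^3
d^2 = (1.83e-04)^2 = 3.3489e-08 m^2
Numerator = (rho_p - rho_f) * g * d^2 = 55 * 9.81 * 3.3489e-08 = 1.806899e-05
Denominator = 18 * mu = 18 * 0.001 = 0.018
v_s = 1.806899e-05 / 0.018 = 0.00100383 m/s
Check: Re = rho_f * v_s * d / mu = 1000 * 0.00100383 * 1.83e-04 / 0.001 = 0.184 < 1, so Stokes' law applies.

0.00100383 m/s


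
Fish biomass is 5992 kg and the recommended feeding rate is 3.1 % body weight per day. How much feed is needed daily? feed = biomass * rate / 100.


Feeding rate fraction = 3.1% / 100 = 0.031
Daily feed = 5992 kg * 0.031 = 185.752 kg/day

185.752 kg/day


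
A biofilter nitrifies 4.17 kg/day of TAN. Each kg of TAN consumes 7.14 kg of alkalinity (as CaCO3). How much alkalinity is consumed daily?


Alkalinity factor: 7.14 kg CaCO3 consumed per kg TAN nitrified
alk = 4.17 kg TAN * 7.14 = 29.7738 kg CaCO3/day

29.7738 kg CaCO3/day


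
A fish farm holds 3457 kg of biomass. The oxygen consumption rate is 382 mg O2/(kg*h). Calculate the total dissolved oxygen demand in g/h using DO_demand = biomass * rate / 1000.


Total O2 consumption (mg/h) = 3457 kg * 382 mg/(kg*h) = 1320574 mg/h
Convert to g/h: 1320574 / 1000 = 1320.574 g/h

1320.574 g/h


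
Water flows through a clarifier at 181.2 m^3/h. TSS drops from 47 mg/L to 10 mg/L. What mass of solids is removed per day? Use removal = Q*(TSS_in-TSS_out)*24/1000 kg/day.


Concentration drop: TSS_in - TSS_out = 47 - 10 = 37 mg/L
Hourly solids removed = Q * dTSS = 181.2 m^3/h * 37 mg/L = 6704.4 g/h  (m^3/h * mg/L = g/h)
Daily solids removed = 6704.4 * 24 = 160905.6 g/day
Convert g to kg: 160905.6 / 1000 = 160.9056 kg/day

160.9056 kg/day


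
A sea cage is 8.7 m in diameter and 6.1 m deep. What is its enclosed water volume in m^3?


r = d/2 = 8.7/2 = 4.35 m
Base area = pi*r^2 = pi*4.35^2 = 59.446787 m^2
Volume = 59.446787 * 6.1 = 362.625 m^3

362.625 m^3


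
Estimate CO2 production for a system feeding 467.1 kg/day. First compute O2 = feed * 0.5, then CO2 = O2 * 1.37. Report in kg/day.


O2 = 467.1 * 0.5 = 233.55
CO2 = 233.55 * 1.37 = 319.9635

319.9635 kg/day


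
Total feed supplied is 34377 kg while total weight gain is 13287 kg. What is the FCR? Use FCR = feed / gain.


FCR = feed consumed / weight gained
FCR = 34377 kg / 13287 kg = 2.58727

2.58727


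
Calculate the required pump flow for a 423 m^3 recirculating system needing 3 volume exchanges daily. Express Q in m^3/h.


Daily recirculation volume = 423 m^3 * 3 = 1269 m^3/day
Flow rate Q = daily volume / 24 h = 1269 / 24 = 52.875 m^3/h

52.875 m^3/h


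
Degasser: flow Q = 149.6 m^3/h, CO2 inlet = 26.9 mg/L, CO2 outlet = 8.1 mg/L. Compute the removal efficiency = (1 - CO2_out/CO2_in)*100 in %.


CO2_out / CO2_in = 8.1 / 26.9 = 0.30111524
Fraction remaining = 0.30111524
efficiency = (1 - 0.30111524) * 100 = 69.8885 %

69.8885 %


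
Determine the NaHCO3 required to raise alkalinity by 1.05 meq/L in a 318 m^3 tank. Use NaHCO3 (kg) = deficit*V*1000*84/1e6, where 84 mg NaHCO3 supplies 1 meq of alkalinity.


Tank volume in L = 318 m^3 * 1000 = 318000 L
Total meq required = 1.05 meq/L * 318000 L = 333900 meq
NaHCO3 mass = 333900 meq * 84 mg/meq / 1e6 = 28.0476 kg

28.0476 kg


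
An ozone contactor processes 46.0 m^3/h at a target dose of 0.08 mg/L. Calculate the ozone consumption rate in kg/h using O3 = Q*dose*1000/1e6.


O3 demand (mg/h) = Q * dose * 1000 = 46.0 * 0.08 * 1000 = 3680 mg/h
Convert mg to kg: 3680 / 1e6 = 0.00368 kg/h

0.00368 kg/h


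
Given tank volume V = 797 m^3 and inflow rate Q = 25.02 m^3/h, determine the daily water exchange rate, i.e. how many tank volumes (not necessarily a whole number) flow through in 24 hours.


Daily flow volume = 25.02 m^3/h * 24 h = 600.48 m^3/day
Exchanges = daily flow / tank volume = 600.48 / 797 = 0.753425 exchanges/day

0.753425 exchanges/day


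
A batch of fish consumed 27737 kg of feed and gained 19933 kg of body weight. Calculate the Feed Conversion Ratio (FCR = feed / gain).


FCR = feed consumed / weight gained
FCR = 27737 kg / 19933 kg = 1.39151

1.39151


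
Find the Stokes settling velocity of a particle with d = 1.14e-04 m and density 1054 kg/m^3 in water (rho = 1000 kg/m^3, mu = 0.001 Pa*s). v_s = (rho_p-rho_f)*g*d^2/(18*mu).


Density difference: rho_p - rho_f = 1054 - 1000 = 54 kg/m^3
d^2 = (1.14e-04)^2 = 1.2996e-08 m^2
Numerator = (rho_p - rho_f) * g * d^2 = 54 * 9.81 * 1.2996e-08 = 6.884501e-06
Denominator = 18 * mu = 18 * 0.001 = 0.018
v_s = 6.884501e-06 / 0.018 = 3.82472e-04 m/s
Check: Re = rho_f * v_s * d / mu = 1000 * 3.82472e-04 * 1.14e-04 / 0.001 = 0.0436 < 1, so Stokes' law applies.

3.82472e-04 m/s


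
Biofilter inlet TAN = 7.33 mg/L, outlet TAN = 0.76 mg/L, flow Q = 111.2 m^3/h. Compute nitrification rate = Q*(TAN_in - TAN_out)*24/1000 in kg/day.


Concentration drop: TAN_in - TAN_out = 7.33 - 0.76 = 6.57 mg/L
Hourly TAN removed = Q * dTAN = 111.2 m^3/h * 6.57 mg/L = 730.584 g/h  (m^3/h * mg/L = g/h)
Daily TAN removed = 730.584 * 24 = 17534.016 g/day
Convert to kg/day: 17534.016 / 1000 = 17.534016 kg/day

17.534016 kg/day


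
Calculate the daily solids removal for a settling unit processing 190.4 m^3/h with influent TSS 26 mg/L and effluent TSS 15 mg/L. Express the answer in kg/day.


Concentration drop: TSS_in - TSS_out = 26 - 15 = 11 mg/L
Hourly solids removed = Q * dTSS = 190.4 m^3/h * 11 mg/L = 2094.4 g/h  (m^3/h * mg/L = g/h)
Daily solids removed = 2094.4 * 24 = 50265.6 g/day
Convert g to kg: 50265.6 / 1000 = 50.2656 kg/day

50.2656 kg/day


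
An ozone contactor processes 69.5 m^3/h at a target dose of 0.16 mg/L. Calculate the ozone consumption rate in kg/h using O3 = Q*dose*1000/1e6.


O3 demand (mg/h) = Q * dose * 1000 = 69.5 * 0.16 * 1000 = 11120 mg/h
Convert mg to kg: 11120 / 1e6 = 0.01112 kg/h

0.01112 kg/h


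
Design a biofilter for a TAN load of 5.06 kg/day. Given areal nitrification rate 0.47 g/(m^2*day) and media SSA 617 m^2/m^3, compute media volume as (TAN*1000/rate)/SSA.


A = 5.06*1000 / 0.47 = 10765.957 m^2
V = 10765.957 / 617 = 17.4489

17.4489 m^3


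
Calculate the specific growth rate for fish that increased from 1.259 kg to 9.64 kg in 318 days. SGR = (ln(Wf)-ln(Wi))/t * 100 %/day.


ln(W_f) = ln(9.64) = 2.2659211
ln(W_i) = ln(1.259) = 0.23031776
ln(W_f) - ln(W_i) = 2.2659211 - 0.23031776 = 2.0356033
SGR = 2.0356033 / 318 * 100 = 0.640127 %/day

0.640127 %/day


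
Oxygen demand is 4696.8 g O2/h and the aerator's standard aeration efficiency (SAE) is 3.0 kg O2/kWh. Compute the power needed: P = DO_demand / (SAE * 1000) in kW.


SAE in g O2/kWh = 3.0 * 1000 = 3000 g/kWh
P = DO_demand / SAE_g = 4696.8 / 3000 = 1.5656 kW

1.5656 kW


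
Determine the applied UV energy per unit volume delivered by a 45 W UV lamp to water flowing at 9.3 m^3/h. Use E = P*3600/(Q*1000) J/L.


Energy delivered per hour = 45 W * 3600 s = 162000 J/h
Volume treated per hour = 9.3 m^3/h * 1000 = 9300 L/h
dose = 162000 / 9300 = 17.4194 J/L

17.4194 J/L


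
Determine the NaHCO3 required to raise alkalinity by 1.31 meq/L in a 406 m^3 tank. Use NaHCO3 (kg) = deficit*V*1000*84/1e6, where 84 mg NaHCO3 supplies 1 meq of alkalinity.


Tank volume in L = 406 m^3 * 1000 = 406000 L
Total meq required = 1.31 meq/L * 406000 L = 531860 meq
NaHCO3 mass = 531860 meq * 84 mg/meq / 1e6 = 44.6762 kg

44.6762 kg


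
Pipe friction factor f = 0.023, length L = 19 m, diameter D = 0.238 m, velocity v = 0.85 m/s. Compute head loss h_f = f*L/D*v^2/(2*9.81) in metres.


v^2 = 0.85^2 = 0.7225 m^2/s^2
L/D = 19/0.238 = 79.831933
h_f = f*(L/D)*v^2/(2g) = 0.023 * 79.831933 * 0.7225 / 19.62 = 0.067615 m

0.067615 m


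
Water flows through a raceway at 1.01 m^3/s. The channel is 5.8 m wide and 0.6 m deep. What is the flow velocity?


Cross-sectional area = W * d = 5.8 * 0.6 = 3.48 m^2
Velocity = Q / A = 1.01 / 3.48 = 0.29023 m/s

0.29023 m/s


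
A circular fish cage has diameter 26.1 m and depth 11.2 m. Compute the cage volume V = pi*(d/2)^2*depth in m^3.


r = d/2 = 26.1/2 = 13.05 m
Base area = pi*r^2 = pi*13.05^2 = 535.02108 m^2
Volume = 535.02108 * 11.2 = 5992.24 m^3

5992.24 m^3


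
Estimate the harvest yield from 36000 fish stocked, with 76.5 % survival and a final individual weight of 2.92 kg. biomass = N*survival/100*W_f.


Survivors = 36000 * 76.5/100 = 27540 fish
Harvest biomass = survivors * W_f = 27540 * 2.92 = 80416.8 kg

80416.8 kg


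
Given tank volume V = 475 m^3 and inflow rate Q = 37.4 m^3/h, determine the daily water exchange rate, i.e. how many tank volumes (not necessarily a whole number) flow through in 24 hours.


Daily flow volume = 37.4 m^3/h * 24 h = 897.6 m^3/day
Exchanges = daily flow / tank volume = 897.6 / 475 = 1.88968 exchanges/day

1.88968 exchanges/day


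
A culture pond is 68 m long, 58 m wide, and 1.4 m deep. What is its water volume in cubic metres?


Base area = L * W = 68 * 58 = 3944 m^2
Volume = area * depth = 3944 * 1.4 = 5521.6 m^3

5521.6 m^3


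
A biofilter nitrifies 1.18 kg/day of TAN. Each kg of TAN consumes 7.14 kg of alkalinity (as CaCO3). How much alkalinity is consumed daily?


Alkalinity factor: 7.14 kg CaCO3 consumed per kg TAN nitrified
alk = 1.18 kg TAN * 7.14 = 8.4252 kg CaCO3/day

8.4252 kg CaCO3/day


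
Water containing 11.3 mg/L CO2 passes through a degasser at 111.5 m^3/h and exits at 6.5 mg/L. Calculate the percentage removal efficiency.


CO2_out / CO2_in = 6.5 / 11.3 = 0.57522124
Fraction remaining = 0.57522124
efficiency = (1 - 0.57522124) * 100 = 42.4779 %

42.4779 %


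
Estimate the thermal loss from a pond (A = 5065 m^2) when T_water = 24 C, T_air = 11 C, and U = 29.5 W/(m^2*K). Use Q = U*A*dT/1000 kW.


Temperature difference dT = 24 - 11 = 13 K
Heat loss (W) = U * A * dT = 29.5 * 5065 * 13 = 1942427.5 W
Convert to kW: 1942427.5 / 1000 = 1942.4275 kW

1942.4275 kW


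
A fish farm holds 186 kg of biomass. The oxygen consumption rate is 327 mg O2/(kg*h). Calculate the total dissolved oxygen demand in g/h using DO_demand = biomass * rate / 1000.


Total O2 consumption (mg/h) = 186 kg * 327 mg/(kg*h) = 60822 mg/h
Convert to g/h: 60822 / 1000 = 60.822 g/h

60.822 g/h


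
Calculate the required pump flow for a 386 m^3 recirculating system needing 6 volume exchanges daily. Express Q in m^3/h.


Daily recirculation volume = 386 m^3 * 6 = 2316 m^3/day
Flow rate Q = daily volume / 24 h = 2316 / 24 = 96.5 m^3/h

96.5 m^3/h


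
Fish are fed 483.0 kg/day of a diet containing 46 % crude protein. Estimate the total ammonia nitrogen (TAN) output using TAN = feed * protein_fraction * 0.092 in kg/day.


Protein in feed = 483.0 * 46/100 = 222.18 kg/day
TAN = protein * 0.092 = 222.18 * 0.092 = 20.44056 kg/day

20.44056 kg/day


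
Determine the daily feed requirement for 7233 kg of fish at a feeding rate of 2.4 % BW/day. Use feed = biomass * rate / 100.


Feeding rate fraction = 2.4% / 100 = 0.024
Daily feed = 7233 kg * 0.024 = 173.592 kg/day

173.592 kg/day


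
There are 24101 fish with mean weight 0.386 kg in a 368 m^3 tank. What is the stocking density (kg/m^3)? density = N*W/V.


Total biomass = 24101 fish * 0.386 kg = 9302.986 kg
Density = total biomass / volume = 9302.986 / 368 = 25.2799 kg/m^3

25.2799 kg/m^3


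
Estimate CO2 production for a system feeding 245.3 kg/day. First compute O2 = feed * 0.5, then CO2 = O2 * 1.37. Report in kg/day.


O2 = 245.3 * 0.5 = 122.65
CO2 = 122.65 * 1.37 = 168.0305

168.0305 kg/day


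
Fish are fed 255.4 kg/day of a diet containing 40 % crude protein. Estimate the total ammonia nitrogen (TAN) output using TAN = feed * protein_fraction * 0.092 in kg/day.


Protein in feed = 255.4 * 40/100 = 102.16 kg/day
TAN = protein * 0.092 = 102.16 * 0.092 = 9.39872 kg/day

9.39872 kg/day


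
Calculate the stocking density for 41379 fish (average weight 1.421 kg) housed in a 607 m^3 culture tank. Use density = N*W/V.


Total biomass = 41379 fish * 1.421 kg = 58799.559 kg
Density = total biomass / volume = 58799.559 / 607 = 96.8691 kg/m^3

96.8691 kg/m^3


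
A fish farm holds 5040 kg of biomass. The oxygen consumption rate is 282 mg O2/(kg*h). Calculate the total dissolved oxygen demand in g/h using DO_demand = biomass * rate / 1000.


Total O2 consumption (mg/h) = 5040 kg * 282 mg/(kg*h) = 1421280 mg/h
Convert to g/h: 1421280 / 1000 = 1421.28 g/h

1421.28 g/h


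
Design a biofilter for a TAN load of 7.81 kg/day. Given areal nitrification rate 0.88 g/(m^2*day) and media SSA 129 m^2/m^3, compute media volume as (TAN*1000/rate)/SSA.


A = 7.81*1000 / 0.88 = 8875 m^2
V = 8875 / 129 = 68.7984

68.7984 m^3


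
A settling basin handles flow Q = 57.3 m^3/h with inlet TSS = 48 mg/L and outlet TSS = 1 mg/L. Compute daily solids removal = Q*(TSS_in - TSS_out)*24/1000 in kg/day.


Concentration drop: TSS_in - TSS_out = 48 - 1 = 47 mg/L
Hourly solids removed = Q * dTSS = 57.3 m^3/h * 47 mg/L = 2693.1 g/h  (m^3/h * mg/L = g/h)
Daily solids removed = 2693.1 * 24 = 64634.4 g/day
Convert g to kg: 64634.4 / 1000 = 64.6344 kg/day

64.6344 kg/day


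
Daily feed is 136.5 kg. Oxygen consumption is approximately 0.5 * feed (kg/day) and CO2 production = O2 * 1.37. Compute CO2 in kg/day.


O2 = 136.5 * 0.5 = 68.25
CO2 = 68.25 * 1.37 = 93.5025

93.5025 kg/day


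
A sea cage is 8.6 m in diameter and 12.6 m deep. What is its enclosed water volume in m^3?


r = d/2 = 8.6/2 = 4.3 m
Base area = pi*r^2 = pi*4.3^2 = 58.088048 m^2
Volume = 58.088048 * 12.6 = 731.909 m^3

731.909 m^3


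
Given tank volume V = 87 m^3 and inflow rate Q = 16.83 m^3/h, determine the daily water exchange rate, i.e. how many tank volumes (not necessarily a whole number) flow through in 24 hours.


Daily flow volume = 16.83 m^3/h * 24 h = 403.92 m^3/day
Exchanges = daily flow / tank volume = 403.92 / 87 = 4.64276 exchanges/day

4.64276 exchanges/day


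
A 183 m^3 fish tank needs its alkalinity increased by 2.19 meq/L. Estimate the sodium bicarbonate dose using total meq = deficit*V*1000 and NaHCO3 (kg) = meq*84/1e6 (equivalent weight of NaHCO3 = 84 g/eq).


Tank volume in L = 183 m^3 * 1000 = 183000 L
Total meq required = 2.19 meq/L * 183000 L = 400770 meq
NaHCO3 mass = 400770 meq * 84 mg/meq / 1e6 = 33.6647 kg

33.6647 kg


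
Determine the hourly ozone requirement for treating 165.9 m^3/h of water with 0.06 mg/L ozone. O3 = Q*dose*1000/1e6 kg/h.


O3 demand (mg/h) = Q * dose * 1000 = 165.9 * 0.06 * 1000 = 9954 mg/h
Convert mg to kg: 9954 / 1e6 = 0.009954 kg/h

0.009954 kg/h


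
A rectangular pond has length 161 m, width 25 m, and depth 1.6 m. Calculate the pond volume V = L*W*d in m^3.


Base area = L * W = 161 * 25 = 4025 m^2
Volume = area * depth = 4025 * 1.6 = 6440 m^3

6440 m^3


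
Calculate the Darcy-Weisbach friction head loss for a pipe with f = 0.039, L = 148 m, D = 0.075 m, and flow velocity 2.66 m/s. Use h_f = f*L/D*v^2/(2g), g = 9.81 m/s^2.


v^2 = 2.66^2 = 7.0756 m^2/s^2
L/D = 148/0.075 = 1973.3333
h_f = f*(L/D)*v^2/(2g) = 0.039 * 1973.3333 * 7.0756 / 19.62 = 27.7542 m

27.7542 m


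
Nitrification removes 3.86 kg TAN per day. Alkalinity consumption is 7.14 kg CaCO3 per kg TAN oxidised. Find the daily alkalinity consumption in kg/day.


Alkalinity factor: 7.14 kg CaCO3 consumed per kg TAN nitrified
alk = 3.86 kg TAN * 7.14 = 27.5604 kg CaCO3/day

27.5604 kg CaCO3/day


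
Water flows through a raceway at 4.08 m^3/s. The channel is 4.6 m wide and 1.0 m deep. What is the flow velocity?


Cross-sectional area = W * d = 4.6 * 1.0 = 4.6 m^2
Velocity = Q / A = 4.08 / 4.6 = 0.886957 m/s

0.886957 m/s


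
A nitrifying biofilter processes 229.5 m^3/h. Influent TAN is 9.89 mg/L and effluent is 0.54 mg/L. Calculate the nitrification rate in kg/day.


Concentration drop: TAN_in - TAN_out = 9.89 - 0.54 = 9.35 mg/L
Hourly TAN removed = Q * dTAN = 229.5 m^3/h * 9.35 mg/L = 2145.825 g/h  (m^3/h * mg/L = g/h)
Daily TAN removed = 2145.825 * 24 = 51499.8 g/day
Convert to kg/day: 51499.8 / 1000 = 51.4998 kg/day

51.4998 kg/day


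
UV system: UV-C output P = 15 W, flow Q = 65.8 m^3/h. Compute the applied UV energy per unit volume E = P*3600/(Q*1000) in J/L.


Energy delivered per hour = 15 W * 3600 s = 54000 J/h
Volume treated per hour = 65.8 m^3/h * 1000 = 65800 L/h
dose = 54000 / 65800 = 0.820669 J/L

0.820669 J/L


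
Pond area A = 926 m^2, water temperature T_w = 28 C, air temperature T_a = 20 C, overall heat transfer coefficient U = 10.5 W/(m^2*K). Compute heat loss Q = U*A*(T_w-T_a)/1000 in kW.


Temperature difference dT = 28 - 20 = 8 K
Heat loss (W) = U * A * dT = 10.5 * 926 * 8 = 77784 W
Convert to kW: 77784 / 1000 = 77.784 kW

77.784 kW


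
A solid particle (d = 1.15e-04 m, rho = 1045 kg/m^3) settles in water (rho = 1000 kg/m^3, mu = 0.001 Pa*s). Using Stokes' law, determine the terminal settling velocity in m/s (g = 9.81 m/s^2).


Density difference: rho_p - rho_f = 1045 - 1000 = 45 kg/m^3
d^2 = (1.15e-04)^2 = 1.3225e-08 m^2
Numerator = (rho_p - rho_f) * g * d^2 = 45 * 9.81 * 1.3225e-08 = 5.8381763e-06
Denominator = 18 * mu = 18 * 0.001 = 0.018
v_s = 5.8381763e-06 / 0.018 = 3.24343e-04 m/s
Check: Re = rho_f * v_s * d / mu = 1000 * 3.24343e-04 * 1.15e-04 / 0.001 = 0.0373 < 1, so Stokes' law applies.

3.24343e-04 m/s


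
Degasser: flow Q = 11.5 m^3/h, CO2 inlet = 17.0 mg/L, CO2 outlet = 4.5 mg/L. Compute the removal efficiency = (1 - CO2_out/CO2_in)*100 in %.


CO2_out / CO2_in = 4.5 / 17.0 = 0.26470588
Fraction remaining = 0.26470588
efficiency = (1 - 0.26470588) * 100 = 73.5294 %

73.5294 %


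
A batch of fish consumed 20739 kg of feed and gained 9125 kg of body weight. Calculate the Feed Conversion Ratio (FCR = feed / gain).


FCR = feed consumed / weight gained
FCR = 20739 kg / 9125 kg = 2.27277

2.27277


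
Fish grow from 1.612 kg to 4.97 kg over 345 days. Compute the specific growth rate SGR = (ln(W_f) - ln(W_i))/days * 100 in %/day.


ln(W_f) = ln(4.97) = 1.6034198
ln(W_i) = ln(1.612) = 0.47747564
ln(W_f) - ln(W_i) = 1.6034198 - 0.47747564 = 1.1259442
SGR = 1.1259442 / 345 * 100 = 0.326361 %/day

0.326361 %/day


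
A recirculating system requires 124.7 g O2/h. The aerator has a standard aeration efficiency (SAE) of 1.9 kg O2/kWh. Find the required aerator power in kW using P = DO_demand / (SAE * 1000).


SAE in g O2/kWh = 1.9 * 1000 = 1900 g/kWh
P = DO_demand / SAE_g = 124.7 / 1900 = 0.0656316 kW

0.0656316 kW


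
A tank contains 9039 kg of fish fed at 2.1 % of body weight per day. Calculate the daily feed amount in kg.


Feeding rate fraction = 2.1% / 100 = 0.021
Daily feed = 9039 kg * 0.021 = 189.819 kg/day

189.819 kg/day


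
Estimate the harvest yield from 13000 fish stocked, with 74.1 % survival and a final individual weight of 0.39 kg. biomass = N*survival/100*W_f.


Survivors = 13000 * 74.1/100 = 9633 fish
Harvest biomass = survivors * W_f = 9633 * 0.39 = 3756.87 kg

3756.87 kg


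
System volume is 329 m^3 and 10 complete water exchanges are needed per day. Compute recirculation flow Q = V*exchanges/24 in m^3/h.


Daily recirculation volume = 329 m^3 * 10 = 3290 m^3/day
Flow rate Q = daily volume / 24 h = 3290 / 24 = 137.083 m^3/h

137.083 m^3/h


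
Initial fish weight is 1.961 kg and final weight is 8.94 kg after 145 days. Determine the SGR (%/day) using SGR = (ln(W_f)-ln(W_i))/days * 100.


ln(W_f) = ln(8.94) = 2.1905356
ln(W_i) = ln(1.961) = 0.67345455
ln(W_f) - ln(W_i) = 2.1905356 - 0.67345455 = 1.5170811
SGR = 1.5170811 / 145 * 100 = 1.04626 %/day

1.04626 %/day


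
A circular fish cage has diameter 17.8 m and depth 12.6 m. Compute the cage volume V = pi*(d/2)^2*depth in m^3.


r = d/2 = 17.8/2 = 8.9 m
Base area = pi*r^2 = pi*8.9^2 = 248.84555 m^2
Volume = 248.84555 * 12.6 = 3135.45 m^3

3135.45 m^3


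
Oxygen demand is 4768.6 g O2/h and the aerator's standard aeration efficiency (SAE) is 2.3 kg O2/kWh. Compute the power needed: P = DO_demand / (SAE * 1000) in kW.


SAE in g O2/kWh = 2.3 * 1000 = 2300 g/kWh
P = DO_demand / SAE_g = 4768.6 / 2300 = 2.0733 kW

2.0733 kW


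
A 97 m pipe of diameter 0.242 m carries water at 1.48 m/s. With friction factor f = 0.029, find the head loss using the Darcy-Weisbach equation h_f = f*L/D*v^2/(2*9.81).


v^2 = 1.48^2 = 2.1904 m^2/s^2
L/D = 97/0.242 = 400.82645
h_f = f*(L/D)*v^2/(2g) = 0.029 * 400.82645 * 2.1904 / 19.62 = 1.29771 m

1.29771 m


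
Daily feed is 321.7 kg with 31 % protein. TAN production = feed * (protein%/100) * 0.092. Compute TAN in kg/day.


Protein in feed = 321.7 * 31/100 = 99.727 kg/day
TAN = protein * 0.092 = 99.727 * 0.092 = 9.174884 kg/day

9.174884 kg/day


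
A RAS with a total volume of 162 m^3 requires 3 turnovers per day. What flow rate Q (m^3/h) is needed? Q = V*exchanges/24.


Daily recirculation volume = 162 m^3 * 3 = 486 m^3/day
Flow rate Q = daily volume / 24 h = 486 / 24 = 20.25 m^3/h

20.25 m^3/h


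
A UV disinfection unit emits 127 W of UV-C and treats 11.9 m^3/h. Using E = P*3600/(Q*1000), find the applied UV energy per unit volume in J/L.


Energy delivered per hour = 127 W * 3600 s = 457200 J/h
Volume treated per hour = 11.9 m^3/h * 1000 = 11900 L/h
dose = 457200 / 11900 = 38.4202 J/L

38.4202 J/L


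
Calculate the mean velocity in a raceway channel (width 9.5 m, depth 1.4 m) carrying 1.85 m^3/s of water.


Cross-sectional area = W * d = 9.5 * 1.4 = 13.3 m^2
Velocity = Q / A = 1.85 / 13.3 = 0.139098 m/s

0.139098 m/s


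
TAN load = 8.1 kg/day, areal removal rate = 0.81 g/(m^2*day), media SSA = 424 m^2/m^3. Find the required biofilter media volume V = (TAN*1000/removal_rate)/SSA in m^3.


A = 8.1*1000 / 0.81 = 10000 m^2
V = 10000 / 424 = 23.5849

23.5849 m^3


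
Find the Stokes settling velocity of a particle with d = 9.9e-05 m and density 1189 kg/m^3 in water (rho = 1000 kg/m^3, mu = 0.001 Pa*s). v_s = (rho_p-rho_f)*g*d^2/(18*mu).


Density difference: rho_p - rho_f = 1189 - 1000 = 189 kg/m^3
d^2 = (9.9e-05)^2 = 9.801e-09 m^2
Numerator = (rho_p - rho_f) * g * d^2 = 189 * 9.81 * 9.801e-09 = 1.8171936e-05
Denominator = 18 * mu = 18 * 0.001 = 0.018
v_s = 1.8171936e-05 / 0.018 = 0.00100955 m/s
Check: Re = rho_f * v_s * d / mu = 1000 * 0.00100955 * 9.9e-05 / 0.001 = 0.0999 < 1, so Stokes' law applies.

0.00100955 m/s


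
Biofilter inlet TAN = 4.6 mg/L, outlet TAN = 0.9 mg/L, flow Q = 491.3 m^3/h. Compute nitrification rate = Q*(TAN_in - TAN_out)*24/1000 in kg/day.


Concentration drop: TAN_in - TAN_out = 4.6 - 0.9 = 3.7 mg/L
Hourly TAN removed = Q * dTAN = 491.3 m^3/h * 3.7 mg/L = 1817.81 g/h  (m^3/h * mg/L = g/h)
Daily TAN removed = 1817.81 * 24 = 43627.44 g/day
Convert to kg/day: 43627.44 / 1000 = 43.62744 kg/day

43.62744 kg/day


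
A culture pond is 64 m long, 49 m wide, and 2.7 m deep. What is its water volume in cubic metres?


Base area = L * W = 64 * 49 = 3136 m^2
Volume = area * depth = 3136 * 2.7 = 8467.2 m^3

8467.2 m^3


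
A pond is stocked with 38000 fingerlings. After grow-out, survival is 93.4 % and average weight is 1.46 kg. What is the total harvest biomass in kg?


Survivors = 38000 * 93.4/100 = 35492 fish
Harvest biomass = survivors * W_f = 35492 * 1.46 = 51818.32 kg

51818.32 kg


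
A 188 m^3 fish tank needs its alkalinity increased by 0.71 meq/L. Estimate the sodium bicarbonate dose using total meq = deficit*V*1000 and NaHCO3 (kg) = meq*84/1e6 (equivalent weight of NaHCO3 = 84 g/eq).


Tank volume in L = 188 m^3 * 1000 = 188000 L
Total meq required = 0.71 meq/L * 188000 L = 133480 meq
NaHCO3 mass = 133480 meq * 84 mg/meq / 1e6 = 11.2123 kg

11.2123 kg


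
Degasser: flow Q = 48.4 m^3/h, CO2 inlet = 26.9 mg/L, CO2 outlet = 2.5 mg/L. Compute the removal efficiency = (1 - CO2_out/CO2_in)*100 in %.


CO2_out / CO2_in = 2.5 / 26.9 = 0.092936803
Fraction remaining = 0.092936803
efficiency = (1 - 0.092936803) * 100 = 90.7063 %

90.7063 %


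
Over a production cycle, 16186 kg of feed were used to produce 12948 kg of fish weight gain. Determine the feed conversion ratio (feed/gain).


FCR = feed consumed / weight gained
FCR = 16186 kg / 12948 kg = 1.25008

1.25008


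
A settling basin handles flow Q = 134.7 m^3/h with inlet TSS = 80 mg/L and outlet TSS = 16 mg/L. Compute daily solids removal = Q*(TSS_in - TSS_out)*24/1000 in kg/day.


Concentration drop: TSS_in - TSS_out = 80 - 16 = 64 mg/L
Hourly solids removed = Q * dTSS = 134.7 m^3/h * 64 mg/L = 8620.8 g/h  (m^3/h * mg/L = g/h)
Daily solids removed = 8620.8 * 24 = 206899.2 g/day
Convert g to kg: 206899.2 / 1000 = 206.8992 kg/day

206.8992 kg/day


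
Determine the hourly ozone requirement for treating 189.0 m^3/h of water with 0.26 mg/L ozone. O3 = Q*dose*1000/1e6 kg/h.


O3 demand (mg/h) = Q * dose * 1000 = 189.0 * 0.26 * 1000 = 49140 mg/h
Convert mg to kg: 49140 / 1e6 = 0.04914 kg/h

0.04914 kg/h


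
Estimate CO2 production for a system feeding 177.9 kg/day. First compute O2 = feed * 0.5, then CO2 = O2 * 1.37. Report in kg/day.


O2 = 177.9 * 0.5 = 88.95
CO2 = 88.95 * 1.37 = 121.8615

121.8615 kg/day


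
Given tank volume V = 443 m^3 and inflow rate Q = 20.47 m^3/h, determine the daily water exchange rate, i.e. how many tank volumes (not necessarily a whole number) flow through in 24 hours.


Daily flow volume = 20.47 m^3/h * 24 h = 491.28 m^3/day
Exchanges = daily flow / tank volume = 491.28 / 443 = 1.10898 exchanges/day

1.10898 exchanges/day


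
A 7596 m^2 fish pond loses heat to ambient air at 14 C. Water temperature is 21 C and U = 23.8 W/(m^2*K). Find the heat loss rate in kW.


Temperature difference dT = 21 - 14 = 7 K
Heat loss (W) = U * A * dT = 23.8 * 7596 * 7 = 1265493.6 W
Convert to kW: 1265493.6 / 1000 = 1265.4936 kW

1265.4936 kW


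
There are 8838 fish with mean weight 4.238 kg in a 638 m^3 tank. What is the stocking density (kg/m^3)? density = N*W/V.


Total biomass = 8838 fish * 4.238 kg = 37455.444 kg
Density = total biomass / volume = 37455.444 / 638 = 58.7076 kg/m^3

58.7076 kg/m^3


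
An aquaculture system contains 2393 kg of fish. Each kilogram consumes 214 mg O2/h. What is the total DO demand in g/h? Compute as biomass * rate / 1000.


Total O2 consumption (mg/h) = 2393 kg * 214 mg/(kg*h) = 512102 mg/h
Convert to g/h: 512102 / 1000 = 512.102 g/h

512.102 g/h


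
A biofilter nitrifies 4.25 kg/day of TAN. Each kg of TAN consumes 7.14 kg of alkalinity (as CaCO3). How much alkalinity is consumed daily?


Alkalinity factor: 7.14 kg CaCO3 consumed per kg TAN nitrified
alk = 4.25 kg TAN * 7.14 = 30.345 kg CaCO3/day

30.345 kg CaCO3/day


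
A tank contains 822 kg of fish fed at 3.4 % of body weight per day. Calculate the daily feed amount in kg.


Feeding rate fraction = 3.4% / 100 = 0.034
Daily feed = 822 kg * 0.034 = 27.948 kg/day

27.948 kg/day


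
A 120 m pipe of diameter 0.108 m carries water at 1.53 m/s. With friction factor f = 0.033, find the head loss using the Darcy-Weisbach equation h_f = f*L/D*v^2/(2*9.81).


v^2 = 1.53^2 = 2.3409 m^2/s^2
L/D = 120/0.108 = 1111.1111
h_f = f*(L/D)*v^2/(2g) = 0.033 * 1111.1111 * 2.3409 / 19.62 = 4.37477 m

4.37477 m


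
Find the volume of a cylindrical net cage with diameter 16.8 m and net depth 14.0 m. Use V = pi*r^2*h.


r = d/2 = 16.8/2 = 8.4 m
Base area = pi*r^2 = pi*8.4^2 = 221.67078 m^2
Volume = 221.67078 * 14.0 = 3103.39 m^3

3103.39 m^3


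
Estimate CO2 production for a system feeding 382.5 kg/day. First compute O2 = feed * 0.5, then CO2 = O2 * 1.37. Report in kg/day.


O2 = 382.5 * 0.5 = 191.25
CO2 = 191.25 * 1.37 = 262.0125

262.0125 kg/day


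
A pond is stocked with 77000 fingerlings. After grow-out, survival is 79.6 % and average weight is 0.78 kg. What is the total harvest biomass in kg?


Survivors = 77000 * 79.6/100 = 61292 fish
Harvest biomass = survivors * W_f = 61292 * 0.78 = 47807.76 kg

47807.76 kg


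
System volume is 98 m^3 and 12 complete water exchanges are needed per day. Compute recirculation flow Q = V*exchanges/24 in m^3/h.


Daily recirculation volume = 98 m^3 * 12 = 1176 m^3/day
Flow rate Q = daily volume / 24 h = 1176 / 24 = 49 m^3/h

49 m^3/h


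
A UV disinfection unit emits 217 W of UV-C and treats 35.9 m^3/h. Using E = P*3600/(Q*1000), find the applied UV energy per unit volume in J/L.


Energy delivered per hour = 217 W * 3600 s = 781200 J/h
Volume treated per hour = 35.9 m^3/h * 1000 = 35900 L/h
dose = 781200 / 35900 = 21.7604 J/L

21.7604 J/L


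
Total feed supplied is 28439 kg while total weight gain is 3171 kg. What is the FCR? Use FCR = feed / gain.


FCR = feed consumed / weight gained
FCR = 28439 kg / 3171 kg = 8.96846

8.96846


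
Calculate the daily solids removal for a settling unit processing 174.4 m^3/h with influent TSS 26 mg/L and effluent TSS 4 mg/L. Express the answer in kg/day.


Concentration drop: TSS_in - TSS_out = 26 - 4 = 22 mg/L
Hourly solids removed = Q * dTSS = 174.4 m^3/h * 22 mg/L = 3836.8 g/h  (m^3/h * mg/L = g/h)
Daily solids removed = 3836.8 * 24 = 92083.2 g/day
Convert g to kg: 92083.2 / 1000 = 92.0832 kg/day

92.0832 kg/day
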